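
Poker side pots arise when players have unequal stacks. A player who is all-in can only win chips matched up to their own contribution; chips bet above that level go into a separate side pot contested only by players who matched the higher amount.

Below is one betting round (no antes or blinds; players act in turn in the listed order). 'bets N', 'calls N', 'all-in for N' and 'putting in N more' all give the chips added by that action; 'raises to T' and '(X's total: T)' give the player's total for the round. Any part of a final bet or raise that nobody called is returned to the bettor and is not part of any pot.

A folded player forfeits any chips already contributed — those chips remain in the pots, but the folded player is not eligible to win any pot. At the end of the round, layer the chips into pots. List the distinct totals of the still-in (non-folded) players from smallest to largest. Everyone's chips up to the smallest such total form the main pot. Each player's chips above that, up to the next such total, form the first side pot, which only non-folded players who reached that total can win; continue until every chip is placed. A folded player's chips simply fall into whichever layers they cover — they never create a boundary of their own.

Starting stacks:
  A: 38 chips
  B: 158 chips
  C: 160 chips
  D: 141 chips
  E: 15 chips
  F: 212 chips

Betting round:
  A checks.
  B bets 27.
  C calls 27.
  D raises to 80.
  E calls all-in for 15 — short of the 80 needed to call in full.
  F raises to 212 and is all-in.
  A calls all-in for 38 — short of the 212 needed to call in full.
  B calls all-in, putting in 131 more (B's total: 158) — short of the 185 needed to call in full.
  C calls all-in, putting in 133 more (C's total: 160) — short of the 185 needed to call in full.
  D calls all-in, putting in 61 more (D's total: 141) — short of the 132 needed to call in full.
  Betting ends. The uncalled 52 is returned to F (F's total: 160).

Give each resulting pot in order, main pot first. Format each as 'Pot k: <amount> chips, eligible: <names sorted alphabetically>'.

Pot 1: 90 chips, eligible: A, B, C, D, E, F
Pot 2: 115 chips, eligible: A, B, C, D, F
Pot 3: 412 chips, eligible: B, C, D, F
Pot 4: 51 chips, eligible: B, C, F
Pot 5: 4 chips, eligible: C, F

Derivation:
Contributions (after 52 returned to F): A=38, B=158, C=160, D=141, E=15, F=160
Pot levels (distinct totals of non-folded players): 15, 38, 141, 158, 160
Layer 1-15: 15 each from A, B, C, D, E, F = 15*6 = 90 chips; eligible A, B, C, D, E, F
Layer 16-38: 23 each from A, B, C, D, F = 23*5 = 115 chips; eligible A, B, C, D, F
Layer 39-141: 103 each from B, C, D, F = 103*4 = 412 chips; eligible B, C, D, F
Layer 142-158: 17 each from B, C, F = 17*3 = 51 chips; eligible B, C, F
Layer 159-160: 2 each from C, F = 2*2 = 4 chips; eligible C, F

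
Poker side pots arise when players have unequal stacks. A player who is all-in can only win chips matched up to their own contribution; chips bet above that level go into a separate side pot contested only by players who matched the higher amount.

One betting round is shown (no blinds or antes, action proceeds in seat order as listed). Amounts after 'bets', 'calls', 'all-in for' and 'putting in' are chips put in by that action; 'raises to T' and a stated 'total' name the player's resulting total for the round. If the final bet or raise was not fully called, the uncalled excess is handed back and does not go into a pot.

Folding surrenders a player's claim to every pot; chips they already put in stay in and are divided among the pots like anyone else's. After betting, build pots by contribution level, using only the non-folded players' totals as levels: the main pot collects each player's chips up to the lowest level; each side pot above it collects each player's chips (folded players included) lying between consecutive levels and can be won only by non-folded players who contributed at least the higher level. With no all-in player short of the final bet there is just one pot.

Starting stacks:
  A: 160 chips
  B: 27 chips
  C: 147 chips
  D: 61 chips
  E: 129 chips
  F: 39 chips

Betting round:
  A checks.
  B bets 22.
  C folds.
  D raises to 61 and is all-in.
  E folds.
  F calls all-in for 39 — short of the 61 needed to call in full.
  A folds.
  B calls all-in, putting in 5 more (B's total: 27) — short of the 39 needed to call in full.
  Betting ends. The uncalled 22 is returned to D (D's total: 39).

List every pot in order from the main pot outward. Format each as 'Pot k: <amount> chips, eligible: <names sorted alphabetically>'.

Pot 1: 81 chips, eligible: B, D, F
Pot 2: 24 chips, eligible: D, F

Derivation:
Contributions (after 22 returned to D): B=27, D=39, F=39
Folded: A, C, E
Pot levels (distinct totals of non-folded players): 27, 39
Layer 1-27: 27 each from B, D, F = 27*3 = 81 chips; eligible B, D, F
Layer 28-39: 12 each from D, F = 12*2 = 24 chips; eligible D, F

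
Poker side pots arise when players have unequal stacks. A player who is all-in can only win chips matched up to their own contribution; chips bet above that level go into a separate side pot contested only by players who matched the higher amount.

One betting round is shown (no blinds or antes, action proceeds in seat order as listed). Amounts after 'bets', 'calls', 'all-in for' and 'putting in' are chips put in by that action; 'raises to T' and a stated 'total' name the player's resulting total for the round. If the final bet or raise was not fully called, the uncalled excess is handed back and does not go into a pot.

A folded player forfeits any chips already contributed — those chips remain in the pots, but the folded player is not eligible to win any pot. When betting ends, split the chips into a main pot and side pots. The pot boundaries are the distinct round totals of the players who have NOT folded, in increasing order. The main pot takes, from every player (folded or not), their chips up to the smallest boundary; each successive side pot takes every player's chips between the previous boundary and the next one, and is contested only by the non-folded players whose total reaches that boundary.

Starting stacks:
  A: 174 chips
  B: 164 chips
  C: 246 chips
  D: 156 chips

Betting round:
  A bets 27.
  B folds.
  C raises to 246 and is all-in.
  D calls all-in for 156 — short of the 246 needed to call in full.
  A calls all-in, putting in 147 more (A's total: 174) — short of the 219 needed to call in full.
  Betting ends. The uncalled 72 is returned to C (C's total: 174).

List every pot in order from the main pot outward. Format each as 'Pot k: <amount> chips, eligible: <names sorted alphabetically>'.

Contributions (after 72 returned to C): A=174, C=174, D=156
Folded: B
Pot levels (distinct totals of non-folded players): 156, 174
Layer 1-156: 156 each from A, C, D = 156*3 = 468 chips; eligible A, C, D
Layer 157-174: 18 each from A, C = 18*2 = 36 chips; eligible A, C

Pot 1: 468 chips, eligible: A, C, D
Pot 2: 36 chips, eligible: A, C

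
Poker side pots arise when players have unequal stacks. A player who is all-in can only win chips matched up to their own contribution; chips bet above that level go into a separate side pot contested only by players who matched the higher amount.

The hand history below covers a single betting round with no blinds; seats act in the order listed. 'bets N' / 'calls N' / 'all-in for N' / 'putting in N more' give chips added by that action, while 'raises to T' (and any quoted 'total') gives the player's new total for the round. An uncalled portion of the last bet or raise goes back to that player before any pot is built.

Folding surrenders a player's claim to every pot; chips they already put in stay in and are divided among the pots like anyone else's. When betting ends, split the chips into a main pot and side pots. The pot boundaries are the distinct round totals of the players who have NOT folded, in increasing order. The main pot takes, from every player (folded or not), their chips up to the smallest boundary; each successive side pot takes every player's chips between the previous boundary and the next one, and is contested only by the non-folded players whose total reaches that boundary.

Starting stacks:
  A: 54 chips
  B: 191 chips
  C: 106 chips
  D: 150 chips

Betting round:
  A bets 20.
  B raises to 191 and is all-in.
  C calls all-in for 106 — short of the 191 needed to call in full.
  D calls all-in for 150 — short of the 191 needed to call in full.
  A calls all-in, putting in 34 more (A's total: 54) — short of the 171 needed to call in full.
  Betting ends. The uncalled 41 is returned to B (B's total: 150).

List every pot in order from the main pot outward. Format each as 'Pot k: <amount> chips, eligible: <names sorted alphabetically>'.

Contributions (after 41 returned to B): A=54, B=150, C=106, D=150
Pot levels (distinct totals of non-folded players): 54, 106, 150
Layer 1-54: 54 each from A, B, C, D = 54*4 = 216 chips; eligible A, B, C, D
Layer 55-106: 52 each from B, C, D = 52*3 = 156 chips; eligible B, C, D
Layer 107-150: 44 each from B, D = 44*2 = 88 chips; eligible B, D

Pot 1: 216 chips, eligible: A, B, C, D
Pot 2: 156 chips, eligible: B, C, D
Pot 3: 88 chips, eligible: B, D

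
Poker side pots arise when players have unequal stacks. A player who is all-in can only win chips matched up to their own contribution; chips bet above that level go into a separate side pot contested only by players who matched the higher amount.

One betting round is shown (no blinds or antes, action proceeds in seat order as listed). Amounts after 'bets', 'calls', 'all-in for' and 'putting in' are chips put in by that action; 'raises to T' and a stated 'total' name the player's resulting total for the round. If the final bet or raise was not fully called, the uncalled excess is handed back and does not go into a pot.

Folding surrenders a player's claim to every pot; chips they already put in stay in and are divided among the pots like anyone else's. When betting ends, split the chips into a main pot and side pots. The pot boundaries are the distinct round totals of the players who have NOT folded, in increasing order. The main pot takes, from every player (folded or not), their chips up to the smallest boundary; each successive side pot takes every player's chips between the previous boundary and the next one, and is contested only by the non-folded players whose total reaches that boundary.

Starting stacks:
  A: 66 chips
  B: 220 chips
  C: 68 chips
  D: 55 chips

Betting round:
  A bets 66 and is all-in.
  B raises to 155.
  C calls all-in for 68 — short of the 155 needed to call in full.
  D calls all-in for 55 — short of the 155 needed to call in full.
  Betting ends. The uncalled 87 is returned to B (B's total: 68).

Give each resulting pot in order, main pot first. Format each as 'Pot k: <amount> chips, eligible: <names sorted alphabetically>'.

Contributions (after 87 returned to B): A=66, B=68, C=68, D=55
Pot levels (distinct totals of non-folded players): 55, 66, 68
Layer 1-55: 55 each from A, B, C, D = 55*4 = 220 chips; eligible A, B, C, D
Layer 56-66: 11 each from A, B, C = 11*3 = 33 chips; eligible A, B, C
Layer 67-68: 2 each from B, C = 2*2 = 4 chips; eligible B, C

Pot 1: 220 chips, eligible: A, B, C, D
Pot 2: 33 chips, eligible: A, B, C
Pot 3: 4 chips, eligible: B, C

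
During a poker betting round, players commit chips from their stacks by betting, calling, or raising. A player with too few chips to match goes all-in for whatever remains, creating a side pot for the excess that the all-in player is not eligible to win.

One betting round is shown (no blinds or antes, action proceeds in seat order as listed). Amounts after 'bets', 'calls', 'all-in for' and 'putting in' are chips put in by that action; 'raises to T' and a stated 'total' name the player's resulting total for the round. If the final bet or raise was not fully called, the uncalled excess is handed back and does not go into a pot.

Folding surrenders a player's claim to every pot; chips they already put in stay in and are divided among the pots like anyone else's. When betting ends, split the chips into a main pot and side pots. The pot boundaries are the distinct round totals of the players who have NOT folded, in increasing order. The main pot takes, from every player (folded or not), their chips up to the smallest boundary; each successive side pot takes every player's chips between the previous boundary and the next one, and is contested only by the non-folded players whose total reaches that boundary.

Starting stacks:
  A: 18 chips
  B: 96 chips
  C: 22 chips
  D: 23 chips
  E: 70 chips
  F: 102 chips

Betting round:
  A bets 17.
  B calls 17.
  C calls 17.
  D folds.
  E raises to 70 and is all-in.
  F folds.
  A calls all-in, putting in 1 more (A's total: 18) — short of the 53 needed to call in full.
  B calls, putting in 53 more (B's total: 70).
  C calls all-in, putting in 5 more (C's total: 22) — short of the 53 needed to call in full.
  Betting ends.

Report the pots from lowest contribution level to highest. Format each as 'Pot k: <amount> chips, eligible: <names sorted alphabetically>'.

Contributions: A=18, B=70, C=22, E=70
Folded: D, F
Pot levels (distinct totals of non-folded players): 18, 22, 70
Layer 1-18: 18 each from A, B, C, E = 18*4 = 72 chips; eligible A, B, C, E
Layer 19-22: 4 each from B, C, E = 4*3 = 12 chips; eligible B, C, E
Layer 23-70: 48 each from B, E = 48*2 = 96 chips; eligible B, E

Pot 1: 72 chips, eligible: A, B, C, E
Pot 2: 12 chips, eligible: B, C, E
Pot 3: 96 chips, eligible: B, E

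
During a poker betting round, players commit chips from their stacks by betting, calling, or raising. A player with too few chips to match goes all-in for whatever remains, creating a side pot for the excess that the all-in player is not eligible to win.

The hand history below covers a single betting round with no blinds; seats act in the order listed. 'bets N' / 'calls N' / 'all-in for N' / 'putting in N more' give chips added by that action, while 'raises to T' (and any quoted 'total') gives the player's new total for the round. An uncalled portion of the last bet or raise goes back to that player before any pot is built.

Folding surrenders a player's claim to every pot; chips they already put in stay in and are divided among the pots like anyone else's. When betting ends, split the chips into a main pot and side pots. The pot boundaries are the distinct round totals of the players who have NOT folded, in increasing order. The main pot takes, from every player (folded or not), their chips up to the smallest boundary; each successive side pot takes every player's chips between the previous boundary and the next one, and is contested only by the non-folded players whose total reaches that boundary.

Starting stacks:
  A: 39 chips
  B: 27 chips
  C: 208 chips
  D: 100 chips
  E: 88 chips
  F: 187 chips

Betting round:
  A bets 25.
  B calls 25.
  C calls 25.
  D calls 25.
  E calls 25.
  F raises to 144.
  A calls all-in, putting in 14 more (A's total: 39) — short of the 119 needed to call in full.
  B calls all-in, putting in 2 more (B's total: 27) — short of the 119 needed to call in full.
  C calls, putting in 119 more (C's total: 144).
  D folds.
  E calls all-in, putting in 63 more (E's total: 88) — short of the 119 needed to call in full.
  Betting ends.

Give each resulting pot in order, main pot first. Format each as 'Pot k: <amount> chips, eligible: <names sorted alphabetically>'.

Contributions: A=39, B=27, C=144, D=25, E=88, F=144
Folded: D
Pot levels (distinct totals of non-folded players): 27, 39, 88, 144
Layer 1-27: A 27 + B 27 + C 27 + D 25 + E 27 + F 27 = 160 chips; eligible A, B, C, E, F
Layer 28-39: 12 each from A, C, E, F = 12*4 = 48 chips; eligible A, C, E, F
Layer 40-88: 49 each from C, E, F = 49*3 = 147 chips; eligible C, E, F
Layer 89-144: 56 each from C, F = 56*2 = 112 chips; eligible C, F

Pot 1: 160 chips, eligible: A, B, C, E, F
Pot 2: 48 chips, eligible: A, C, E, F
Pot 3: 147 chips, eligible: C, E, F
Pot 4: 112 chips, eligible: C, F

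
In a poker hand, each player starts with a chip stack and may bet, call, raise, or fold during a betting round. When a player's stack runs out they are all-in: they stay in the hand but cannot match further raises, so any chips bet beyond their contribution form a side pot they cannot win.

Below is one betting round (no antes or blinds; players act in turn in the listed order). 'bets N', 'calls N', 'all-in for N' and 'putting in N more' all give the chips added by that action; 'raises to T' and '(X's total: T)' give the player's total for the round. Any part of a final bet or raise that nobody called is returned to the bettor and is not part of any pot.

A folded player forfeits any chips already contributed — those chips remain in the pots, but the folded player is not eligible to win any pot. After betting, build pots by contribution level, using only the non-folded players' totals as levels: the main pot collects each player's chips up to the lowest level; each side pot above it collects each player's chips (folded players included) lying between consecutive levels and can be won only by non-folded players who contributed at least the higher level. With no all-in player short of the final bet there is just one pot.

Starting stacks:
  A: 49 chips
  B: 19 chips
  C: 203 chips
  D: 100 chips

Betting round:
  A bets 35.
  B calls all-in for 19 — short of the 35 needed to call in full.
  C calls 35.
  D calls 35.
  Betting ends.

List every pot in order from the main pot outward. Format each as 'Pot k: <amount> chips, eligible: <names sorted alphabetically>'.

Contributions: A=35, B=19, C=35, D=35
Pot levels (distinct totals of non-folded players): 19, 35
Layer 1-19: 19 each from A, B, C, D = 19*4 = 76 chips; eligible A, B, C, D
Layer 20-35: 16 each from A, C, D = 16*3 = 48 chips; eligible A, C, D

Pot 1: 76 chips, eligible: A, B, C, D
Pot 2: 48 chips, eligible: A, C, D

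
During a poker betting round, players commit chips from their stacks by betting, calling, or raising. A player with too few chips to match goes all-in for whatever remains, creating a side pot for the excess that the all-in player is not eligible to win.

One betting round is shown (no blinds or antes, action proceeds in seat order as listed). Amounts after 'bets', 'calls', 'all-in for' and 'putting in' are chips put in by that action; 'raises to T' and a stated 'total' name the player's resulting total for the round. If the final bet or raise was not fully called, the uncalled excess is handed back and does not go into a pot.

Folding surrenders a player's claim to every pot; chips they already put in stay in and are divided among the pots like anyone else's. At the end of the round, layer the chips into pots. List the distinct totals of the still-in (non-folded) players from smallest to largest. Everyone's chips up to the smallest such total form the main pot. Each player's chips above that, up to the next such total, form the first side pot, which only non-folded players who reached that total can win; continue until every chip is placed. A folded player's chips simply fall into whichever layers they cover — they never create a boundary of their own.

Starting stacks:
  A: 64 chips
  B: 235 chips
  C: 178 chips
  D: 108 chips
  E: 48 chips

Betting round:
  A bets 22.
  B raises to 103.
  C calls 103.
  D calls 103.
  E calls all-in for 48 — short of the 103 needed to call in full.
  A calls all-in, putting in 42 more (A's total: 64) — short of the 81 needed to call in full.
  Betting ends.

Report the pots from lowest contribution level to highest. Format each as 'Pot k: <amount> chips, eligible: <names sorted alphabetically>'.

Pot 1: 240 chips, eligible: A, B, C, D, E
Pot 2: 64 chips, eligible: A, B, C, D
Pot 3: 117 chips, eligible: B, C, D

Derivation:
Contributions: A=64, B=103, C=103, D=103, E=48
Pot levels (distinct totals of non-folded players): 48, 64, 103
Layer 1-48: 48 each from A, B, C, D, E = 48*5 = 240 chips; eligible A, B, C, D, E
Layer 49-64: 16 each from A, B, C, D = 16*4 = 64 chips; eligible A, B, C, D
Layer 65-103: 39 each from B, C, D = 39*3 = 117 chips; eligible B, C, D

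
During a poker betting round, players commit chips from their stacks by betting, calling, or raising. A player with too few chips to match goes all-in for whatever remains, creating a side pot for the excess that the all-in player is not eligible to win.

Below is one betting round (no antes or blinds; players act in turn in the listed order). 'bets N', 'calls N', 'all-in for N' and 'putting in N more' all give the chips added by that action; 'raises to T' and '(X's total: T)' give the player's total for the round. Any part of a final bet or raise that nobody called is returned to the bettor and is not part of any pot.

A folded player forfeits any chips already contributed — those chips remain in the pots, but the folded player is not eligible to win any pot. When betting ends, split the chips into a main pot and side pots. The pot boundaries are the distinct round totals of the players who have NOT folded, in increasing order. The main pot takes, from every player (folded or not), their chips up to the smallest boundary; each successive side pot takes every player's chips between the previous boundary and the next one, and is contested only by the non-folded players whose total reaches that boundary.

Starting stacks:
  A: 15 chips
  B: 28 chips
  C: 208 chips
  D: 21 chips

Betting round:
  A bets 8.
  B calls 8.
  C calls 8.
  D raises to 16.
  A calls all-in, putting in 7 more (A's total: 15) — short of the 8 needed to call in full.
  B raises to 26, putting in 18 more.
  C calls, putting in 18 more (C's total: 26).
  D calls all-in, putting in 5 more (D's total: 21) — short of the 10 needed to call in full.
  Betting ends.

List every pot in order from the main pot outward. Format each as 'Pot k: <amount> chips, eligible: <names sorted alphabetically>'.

Contributions: A=15, B=26, C=26, D=21
Pot levels (distinct totals of non-folded players): 15, 21, 26
Layer 1-15: 15 each from A, B, C, D = 15*4 = 60 chips; eligible A, B, C, D
Layer 16-21: 6 each from B, C, D = 6*3 = 18 chips; eligible B, C, D
Layer 22-26: 5 each from B, C = 5*2 = 10 chips; eligible B, C

Pot 1: 60 chips, eligible: A, B, C, D
Pot 2: 18 chips, eligible: B, C, D
Pot 3: 10 chips, eligible: B, C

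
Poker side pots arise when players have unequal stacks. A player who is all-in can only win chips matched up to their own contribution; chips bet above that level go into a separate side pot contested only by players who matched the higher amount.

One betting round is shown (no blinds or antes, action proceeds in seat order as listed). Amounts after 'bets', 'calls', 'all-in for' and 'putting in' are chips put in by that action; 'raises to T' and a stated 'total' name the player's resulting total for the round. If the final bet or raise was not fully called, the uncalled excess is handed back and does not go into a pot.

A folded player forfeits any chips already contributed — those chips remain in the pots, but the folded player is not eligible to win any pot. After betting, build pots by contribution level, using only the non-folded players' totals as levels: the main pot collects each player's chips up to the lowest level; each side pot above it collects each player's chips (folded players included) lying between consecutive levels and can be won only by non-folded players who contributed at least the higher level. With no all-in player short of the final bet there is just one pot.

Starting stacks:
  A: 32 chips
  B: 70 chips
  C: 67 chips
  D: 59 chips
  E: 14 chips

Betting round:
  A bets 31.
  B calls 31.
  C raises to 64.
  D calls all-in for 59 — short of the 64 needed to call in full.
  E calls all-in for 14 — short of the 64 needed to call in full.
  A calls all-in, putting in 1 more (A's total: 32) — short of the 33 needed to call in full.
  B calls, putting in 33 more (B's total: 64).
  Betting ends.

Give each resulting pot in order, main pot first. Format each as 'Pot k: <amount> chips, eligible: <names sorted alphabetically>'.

Pot 1: 70 chips, eligible: A, B, C, D, E
Pot 2: 72 chips, eligible: A, B, C, D
Pot 3: 81 chips, eligible: B, C, D
Pot 4: 10 chips, eligible: B, C

Derivation:
Contributions: A=32, B=64, C=64, D=59, E=14
Pot levels (distinct totals of non-folded players): 14, 32, 59, 64
Layer 1-14: 14 each from A, B, C, D, E = 14*5 = 70 chips; eligible A, B, C, D, E
Layer 15-32: 18 each from A, B, C, D = 18*4 = 72 chips; eligible A, B, C, D
Layer 33-59: 27 each from B, C, D = 27*3 = 81 chips; eligible B, C, D
Layer 60-64: 5 each from B, C = 5*2 = 10 chips; eligible B, C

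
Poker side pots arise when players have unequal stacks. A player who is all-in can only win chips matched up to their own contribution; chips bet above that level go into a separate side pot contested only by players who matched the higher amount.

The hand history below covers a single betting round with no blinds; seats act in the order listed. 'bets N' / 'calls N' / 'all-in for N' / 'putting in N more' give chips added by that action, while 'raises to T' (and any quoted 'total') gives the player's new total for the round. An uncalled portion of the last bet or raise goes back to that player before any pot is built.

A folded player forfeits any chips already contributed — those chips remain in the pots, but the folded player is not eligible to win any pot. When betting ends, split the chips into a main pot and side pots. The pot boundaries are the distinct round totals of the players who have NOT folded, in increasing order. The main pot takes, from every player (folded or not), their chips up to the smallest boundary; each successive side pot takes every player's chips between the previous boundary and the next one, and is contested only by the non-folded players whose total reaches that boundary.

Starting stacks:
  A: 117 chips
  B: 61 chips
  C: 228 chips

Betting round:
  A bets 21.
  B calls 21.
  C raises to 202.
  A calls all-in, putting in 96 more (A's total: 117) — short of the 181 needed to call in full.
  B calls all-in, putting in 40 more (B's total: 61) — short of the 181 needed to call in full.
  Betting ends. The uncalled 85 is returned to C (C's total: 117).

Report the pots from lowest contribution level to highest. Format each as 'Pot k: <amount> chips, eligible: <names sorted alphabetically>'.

Contributions (after 85 returned to C): A=117, B=61, C=117
Pot levels (distinct totals of non-folded players): 61, 117
Layer 1-61: 61 each from A, B, C = 61*3 = 183 chips; eligible A, B, C
Layer 62-117: 56 each from A, C = 56*2 = 112 chips; eligible A, C

Pot 1: 183 chips, eligible: A, B, C
Pot 2: 112 chips, eligible: A, C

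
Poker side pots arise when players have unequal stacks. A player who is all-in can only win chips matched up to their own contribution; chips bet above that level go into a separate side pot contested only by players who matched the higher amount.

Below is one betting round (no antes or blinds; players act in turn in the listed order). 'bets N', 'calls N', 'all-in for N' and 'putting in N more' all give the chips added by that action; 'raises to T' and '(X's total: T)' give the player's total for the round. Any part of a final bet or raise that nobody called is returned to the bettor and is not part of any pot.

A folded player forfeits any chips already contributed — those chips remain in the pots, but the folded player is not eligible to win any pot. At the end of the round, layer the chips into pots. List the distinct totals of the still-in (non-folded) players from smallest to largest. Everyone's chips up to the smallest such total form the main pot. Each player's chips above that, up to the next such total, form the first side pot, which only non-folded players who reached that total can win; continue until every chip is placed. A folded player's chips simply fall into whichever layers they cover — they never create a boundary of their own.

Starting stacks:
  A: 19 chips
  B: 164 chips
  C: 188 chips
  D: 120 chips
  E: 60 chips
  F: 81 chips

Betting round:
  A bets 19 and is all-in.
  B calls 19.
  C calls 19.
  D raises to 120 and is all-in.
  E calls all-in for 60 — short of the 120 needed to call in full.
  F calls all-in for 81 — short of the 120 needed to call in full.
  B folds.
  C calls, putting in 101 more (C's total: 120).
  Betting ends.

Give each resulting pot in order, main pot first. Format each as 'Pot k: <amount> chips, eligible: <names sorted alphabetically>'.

Pot 1: 114 chips, eligible: A, C, D, E, F
Pot 2: 164 chips, eligible: C, D, E, F
Pot 3: 63 chips, eligible: C, D, F
Pot 4: 78 chips, eligible: C, D

Derivation:
Contributions: A=19, B=19, C=120, D=120, E=60, F=81
Folded: B
Pot levels (distinct totals of non-folded players): 19, 60, 81, 120
Layer 1-19: 19 each from A, B, C, D, E, F = 19*6 = 114 chips; eligible A, C, D, E, F
Layer 20-60: 41 each from C, D, E, F = 41*4 = 164 chips; eligible C, D, E, F
Layer 61-81: 21 each from C, D, F = 21*3 = 63 chips; eligible C, D, F
Layer 82-120: 39 each from C, D = 39*2 = 78 chips; eligible C, D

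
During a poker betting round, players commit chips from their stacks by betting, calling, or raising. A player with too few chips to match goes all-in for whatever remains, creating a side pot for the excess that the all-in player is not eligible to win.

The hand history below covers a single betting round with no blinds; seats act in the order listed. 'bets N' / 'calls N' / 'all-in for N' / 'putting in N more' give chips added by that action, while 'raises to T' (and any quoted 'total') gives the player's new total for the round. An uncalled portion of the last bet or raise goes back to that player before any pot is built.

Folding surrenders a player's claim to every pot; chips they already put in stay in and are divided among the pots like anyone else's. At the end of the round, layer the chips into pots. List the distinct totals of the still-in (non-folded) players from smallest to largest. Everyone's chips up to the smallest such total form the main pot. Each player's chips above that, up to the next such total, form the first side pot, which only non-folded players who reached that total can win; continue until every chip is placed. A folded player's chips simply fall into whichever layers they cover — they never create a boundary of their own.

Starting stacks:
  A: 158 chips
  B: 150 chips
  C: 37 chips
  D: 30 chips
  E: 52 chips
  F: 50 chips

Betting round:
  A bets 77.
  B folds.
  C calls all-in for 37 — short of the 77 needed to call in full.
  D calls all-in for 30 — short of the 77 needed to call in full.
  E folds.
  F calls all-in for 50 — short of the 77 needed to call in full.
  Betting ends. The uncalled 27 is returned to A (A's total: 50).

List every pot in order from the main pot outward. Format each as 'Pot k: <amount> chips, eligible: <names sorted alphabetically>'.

Pot 1: 120 chips, eligible: A, C, D, F
Pot 2: 21 chips, eligible: A, C, F
Pot 3: 26 chips, eligible: A, F

Derivation:
Contributions (after 27 returned to A): A=50, C=37, D=30, F=50
Folded: B, E
Pot levels (distinct totals of non-folded players): 30, 37, 50
Layer 1-30: 30 each from A, C, D, F = 30*4 = 120 chips; eligible A, C, D, F
Layer 31-37: 7 each from A, C, F = 7*3 = 21 chips; eligible A, C, F
Layer 38-50: 13 each from A, F = 13*2 = 26 chips; eligible A, F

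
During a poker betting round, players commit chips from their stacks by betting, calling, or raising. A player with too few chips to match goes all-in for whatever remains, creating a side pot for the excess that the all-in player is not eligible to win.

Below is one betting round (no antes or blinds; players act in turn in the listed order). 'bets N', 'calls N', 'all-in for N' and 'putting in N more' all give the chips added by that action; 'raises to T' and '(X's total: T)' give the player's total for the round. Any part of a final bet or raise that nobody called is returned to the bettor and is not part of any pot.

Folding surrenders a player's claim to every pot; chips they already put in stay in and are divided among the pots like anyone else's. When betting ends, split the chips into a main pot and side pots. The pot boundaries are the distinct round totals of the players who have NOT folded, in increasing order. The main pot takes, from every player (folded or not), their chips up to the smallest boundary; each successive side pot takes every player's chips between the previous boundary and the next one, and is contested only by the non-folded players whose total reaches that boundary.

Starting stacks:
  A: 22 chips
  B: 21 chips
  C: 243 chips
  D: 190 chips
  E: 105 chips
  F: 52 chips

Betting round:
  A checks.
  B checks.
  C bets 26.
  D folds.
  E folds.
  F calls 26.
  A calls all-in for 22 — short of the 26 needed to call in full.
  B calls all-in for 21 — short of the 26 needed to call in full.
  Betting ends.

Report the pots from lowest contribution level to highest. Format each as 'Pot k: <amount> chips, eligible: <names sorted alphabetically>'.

Pot 1: 84 chips, eligible: A, B, C, F
Pot 2: 3 chips, eligible: A, C, F
Pot 3: 8 chips, eligible: C, F

Derivation:
Contributions: A=22, B=21, C=26, F=26
Folded: D, E
Pot levels (distinct totals of non-folded players): 21, 22, 26
Layer 1-21: 21 each from A, B, C, F = 21*4 = 84 chips; eligible A, B, C, F
Layer 22-22: 1 each from A, C, F = 1*3 = 3 chips; eligible A, C, F
Layer 23-26: 4 each from C, F = 4*2 = 8 chips; eligible C, F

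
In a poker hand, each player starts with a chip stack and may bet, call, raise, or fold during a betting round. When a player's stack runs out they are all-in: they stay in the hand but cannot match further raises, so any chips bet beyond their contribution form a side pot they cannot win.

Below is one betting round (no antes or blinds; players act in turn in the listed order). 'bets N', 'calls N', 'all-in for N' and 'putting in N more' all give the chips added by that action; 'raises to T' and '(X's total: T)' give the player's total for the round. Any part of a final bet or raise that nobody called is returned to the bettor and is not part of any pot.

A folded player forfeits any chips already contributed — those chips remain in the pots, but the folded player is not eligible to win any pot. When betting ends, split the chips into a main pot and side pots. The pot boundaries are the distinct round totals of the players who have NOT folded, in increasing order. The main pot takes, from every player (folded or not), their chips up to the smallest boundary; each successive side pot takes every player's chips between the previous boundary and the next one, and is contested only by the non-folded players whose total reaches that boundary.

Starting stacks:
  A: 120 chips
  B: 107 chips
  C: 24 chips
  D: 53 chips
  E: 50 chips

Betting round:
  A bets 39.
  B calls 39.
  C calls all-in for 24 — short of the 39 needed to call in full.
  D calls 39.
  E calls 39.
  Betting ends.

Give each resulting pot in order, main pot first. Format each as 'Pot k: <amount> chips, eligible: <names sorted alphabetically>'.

Contributions: A=39, B=39, C=24, D=39, E=39
Pot levels (distinct totals of non-folded players): 24, 39
Layer 1-24: 24 each from A, B, C, D, E = 24*5 = 120 chips; eligible A, B, C, D, E
Layer 25-39: 15 each from A, B, D, E = 15*4 = 60 chips; eligible A, B, D, E

Pot 1: 120 chips, eligible: A, B, C, D, E
Pot 2: 60 chips, eligible: A, B, D, E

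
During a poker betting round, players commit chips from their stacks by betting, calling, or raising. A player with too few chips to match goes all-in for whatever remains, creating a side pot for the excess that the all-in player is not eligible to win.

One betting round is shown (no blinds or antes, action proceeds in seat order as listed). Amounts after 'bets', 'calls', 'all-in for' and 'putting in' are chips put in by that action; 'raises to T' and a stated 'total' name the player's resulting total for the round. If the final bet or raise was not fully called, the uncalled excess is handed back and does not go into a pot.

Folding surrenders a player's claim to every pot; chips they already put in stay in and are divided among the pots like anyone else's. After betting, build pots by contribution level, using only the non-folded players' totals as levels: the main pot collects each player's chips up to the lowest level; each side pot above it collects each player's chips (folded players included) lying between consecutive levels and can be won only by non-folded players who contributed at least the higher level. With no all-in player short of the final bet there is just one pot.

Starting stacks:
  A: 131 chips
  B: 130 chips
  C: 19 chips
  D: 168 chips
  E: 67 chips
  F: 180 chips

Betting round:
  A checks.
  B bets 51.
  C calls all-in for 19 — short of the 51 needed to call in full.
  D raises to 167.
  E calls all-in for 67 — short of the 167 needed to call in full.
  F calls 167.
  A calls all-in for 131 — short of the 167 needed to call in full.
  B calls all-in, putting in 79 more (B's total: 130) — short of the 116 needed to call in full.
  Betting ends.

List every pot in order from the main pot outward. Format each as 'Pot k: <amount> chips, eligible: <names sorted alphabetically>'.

Pot 1: 114 chips, eligible: A, B, C, D, E, F
Pot 2: 240 chips, eligible: A, B, D, E, F
Pot 3: 252 chips, eligible: A, B, D, F
Pot 4: 3 chips, eligible: A, D, F
Pot 5: 72 chips, eligible: D, F

Derivation:
Contributions: A=131, B=130, C=19, D=167, E=67, F=167
Pot levels (distinct totals of non-folded players): 19, 67, 130, 131, 167
Layer 1-19: 19 each from A, B, C, D, E, F = 19*6 = 114 chips; eligible A, B, C, D, E, F
Layer 20-67: 48 each from A, B, D, E, F = 48*5 = 240 chips; eligible A, B, D, E, F
Layer 68-130: 63 each from A, B, D, F = 63*4 = 252 chips; eligible A, B, D, F
Layer 131-131: 1 each from A, D, F = 1*3 = 3 chips; eligible A, D, F
Layer 132-167: 36 each from D, F = 36*2 = 72 chips; eligible D, F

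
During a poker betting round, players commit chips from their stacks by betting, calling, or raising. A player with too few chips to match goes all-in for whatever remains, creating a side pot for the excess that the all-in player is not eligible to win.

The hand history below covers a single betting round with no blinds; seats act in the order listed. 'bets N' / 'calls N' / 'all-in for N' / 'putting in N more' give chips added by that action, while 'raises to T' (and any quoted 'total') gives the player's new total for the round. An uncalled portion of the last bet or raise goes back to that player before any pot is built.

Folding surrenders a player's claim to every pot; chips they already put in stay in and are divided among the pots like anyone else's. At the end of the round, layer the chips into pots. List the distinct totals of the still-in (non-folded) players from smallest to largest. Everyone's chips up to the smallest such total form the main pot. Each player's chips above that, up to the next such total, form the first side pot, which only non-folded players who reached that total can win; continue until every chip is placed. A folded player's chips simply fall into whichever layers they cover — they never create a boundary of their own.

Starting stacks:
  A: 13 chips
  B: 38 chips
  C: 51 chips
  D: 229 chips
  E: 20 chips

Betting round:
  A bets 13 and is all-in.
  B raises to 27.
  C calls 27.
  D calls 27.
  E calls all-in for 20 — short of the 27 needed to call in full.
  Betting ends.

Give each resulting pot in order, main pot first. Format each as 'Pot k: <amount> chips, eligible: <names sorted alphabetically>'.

Contributions: A=13, B=27, C=27, D=27, E=20
Pot levels (distinct totals of non-folded players): 13, 20, 27
Layer 1-13: 13 each from A, B, C, D, E = 13*5 = 65 chips; eligible A, B, C, D, E
Layer 14-20: 7 each from B, C, D, E = 7*4 = 28 chips; eligible B, C, D, E
Layer 21-27: 7 each from B, C, D = 7*3 = 21 chips; eligible B, C, D

Pot 1: 65 chips, eligible: A, B, C, D, E
Pot 2: 28 chips, eligible: B, C, D, E
Pot 3: 21 chips, eligible: B, C, D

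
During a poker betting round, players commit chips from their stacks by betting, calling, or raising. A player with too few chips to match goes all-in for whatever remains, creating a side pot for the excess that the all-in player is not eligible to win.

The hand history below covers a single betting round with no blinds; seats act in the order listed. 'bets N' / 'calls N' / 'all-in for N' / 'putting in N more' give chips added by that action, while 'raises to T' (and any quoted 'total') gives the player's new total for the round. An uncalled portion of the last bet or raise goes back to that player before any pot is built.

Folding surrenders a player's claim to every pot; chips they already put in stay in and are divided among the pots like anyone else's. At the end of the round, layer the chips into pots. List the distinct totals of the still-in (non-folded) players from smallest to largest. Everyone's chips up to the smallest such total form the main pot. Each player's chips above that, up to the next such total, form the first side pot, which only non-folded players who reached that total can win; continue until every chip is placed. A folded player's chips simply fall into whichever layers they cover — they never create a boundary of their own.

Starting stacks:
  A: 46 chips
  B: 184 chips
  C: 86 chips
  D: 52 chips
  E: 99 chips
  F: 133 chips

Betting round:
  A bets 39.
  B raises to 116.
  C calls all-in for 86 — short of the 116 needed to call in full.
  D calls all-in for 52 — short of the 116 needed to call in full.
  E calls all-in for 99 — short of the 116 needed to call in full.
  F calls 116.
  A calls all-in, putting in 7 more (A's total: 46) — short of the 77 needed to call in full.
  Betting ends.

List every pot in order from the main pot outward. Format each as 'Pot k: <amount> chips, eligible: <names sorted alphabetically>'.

Contributions: A=46, B=116, C=86, D=52, E=99, F=116
Pot levels (distinct totals of non-folded players): 46, 52, 86, 99, 116
Layer 1-46: 46 each from A, B, C, D, E, F = 46*6 = 276 chips; eligible A, B, C, D, E, F
Layer 47-52: 6 each from B, C, D, E, F = 6*5 = 30 chips; eligible B, C, D, E, F
Layer 53-86: 34 each from B, C, E, F = 34*4 = 136 chips; eligible B, C, E, F
Layer 87-99: 13 each from B, E, F = 13*3 = 39 chips; eligible B, E, F
Layer 100-116: 17 each from B, F = 17*2 = 34 chips; eligible B, F

Pot 1: 276 chips, eligible: A, B, C, D, E, F
Pot 2: 30 chips, eligible: B, C, D, E, F
Pot 3: 136 chips, eligible: B, C, E, F
Pot 4: 39 chips, eligible: B, E, F
Pot 5: 34 chips, eligible: B, F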